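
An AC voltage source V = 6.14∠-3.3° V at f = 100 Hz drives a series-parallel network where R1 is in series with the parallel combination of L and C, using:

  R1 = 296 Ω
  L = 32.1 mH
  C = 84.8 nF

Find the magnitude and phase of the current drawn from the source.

Step 1 — Angular frequency: ω = 2π·f = 2π·100 = 628.3 rad/s.
Step 2 — Component impedances:
  R1: Z = R = 296 Ω
  L: Z = jωL = j·628.3·0.0321 = 0 + j20.17 Ω
  C: Z = 1/(jωC) = -j/(ω·C) = 0 - j1.877e+04 Ω
Step 3 — Parallel branch: L || C = 1/(1/L + 1/C) = 0 + j20.19 Ω.
Step 4 — Series with R1: Z_total = R1 + (L || C) = 296 + j20.19 Ω = 296.7∠3.9° Ω.
Step 5 — Source phasor: V = 6.14∠-3.3° V = 6.13 - j0.3534 V.
Step 6 — Ohm's law: I = V / Z_total = (6.13 - j0.3534) / (296 + j20.19) = 0.02053 - j0.002595 A.
Step 7 — Convert to polar: |I| = 0.0207 A, ∠I = -7.2°.

I = 0.0207∠-7.2° A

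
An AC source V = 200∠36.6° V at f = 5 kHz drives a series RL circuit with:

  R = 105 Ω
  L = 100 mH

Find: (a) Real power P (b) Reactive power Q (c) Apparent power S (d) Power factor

Step 1 — Angular frequency: ω = 2π·f = 2π·5000 = 3.142e+04 rad/s.
Step 2 — Component impedances:
  R: Z = R = 105 Ω
  L: Z = jωL = j·3.142e+04·0.1 = 0 + j3142 Ω
Step 3 — Series combination: Z_total = R + L = 105 + j3142 Ω = 3143∠88.1° Ω.
Step 4 — Source phasor: V = 200∠36.6° V = 160.6 + j119.2 V.
Step 5 — Current: I = V / Z = 0.03962 - j0.04978 A = 0.06363∠-51.5° A.
Step 6 — Complex power: S = V·I* = 0.4251 + j12.72 VA.
Step 7 — Real power: P = Re(S) = 0.4251 W.
Step 8 — Reactive power: Q = Im(S) = 12.72 VAR.
Step 9 — Apparent power: |S| = 12.73 VA.
Step 10 — Power factor: PF = P/|S| = 0.0334 (lagging).

(a) P = 0.4251 W  (b) Q = 12.72 VAR  (c) S = 12.73 VA  (d) PF = 0.0334 (lagging)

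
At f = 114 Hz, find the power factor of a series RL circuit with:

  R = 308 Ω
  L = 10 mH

Step 1 — Angular frequency: ω = 2π·f = 2π·114 = 716.3 rad/s.
Step 2 — Component impedances:
  R: Z = R = 308 Ω
  L: Z = jωL = j·716.3·0.01 = 0 + j7.163 Ω
Step 3 — Series combination: Z_total = R + L = 308 + j7.163 Ω = 308.1∠1.3° Ω.
Step 4 — Power factor: PF = cos(φ) = Re(Z)/|Z| = 308/308.1 = 0.9997.
Step 5 — Type: Im(Z) = 7.163 ⇒ lagging (phase φ = 1.3°).

PF = 0.9997 (lagging, φ = 1.3°)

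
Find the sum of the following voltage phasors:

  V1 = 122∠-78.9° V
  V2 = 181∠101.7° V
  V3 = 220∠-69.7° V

Step 1 — Convert each phasor to rectangular form:
  V1 = 122·(cos(-78.9°) + j·sin(-78.9°)) = 23.49 - j119.7 V
  V2 = 181·(cos(101.7°) + j·sin(101.7°)) = -36.7 + j177.2 V
  V3 = 220·(cos(-69.7°) + j·sin(-69.7°)) = 76.33 - j206.3 V
Step 2 — Sum components: V_total = 63.11 - j148.8 V.
Step 3 — Convert to polar: |V_total| = 161.6 V, ∠V_total = -67.0°.

V_total = 161.6∠-67.0° V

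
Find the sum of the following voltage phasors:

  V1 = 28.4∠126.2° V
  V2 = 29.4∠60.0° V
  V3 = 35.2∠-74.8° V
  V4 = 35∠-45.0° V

Step 1 — Convert each phasor to rectangular form:
  V1 = 28.4·(cos(126.2°) + j·sin(126.2°)) = -16.77 + j22.92 V
  V2 = 29.4·(cos(60.0°) + j·sin(60.0°)) = 14.7 + j25.46 V
  V3 = 35.2·(cos(-74.8°) + j·sin(-74.8°)) = 9.229 - j33.97 V
  V4 = 35·(cos(-45.0°) + j·sin(-45.0°)) = 24.75 - j24.75 V
Step 2 — Sum components: V_total = 31.9 - j10.34 V.
Step 3 — Convert to polar: |V_total| = 33.54 V, ∠V_total = -18.0°.

V_total = 33.54∠-18.0° V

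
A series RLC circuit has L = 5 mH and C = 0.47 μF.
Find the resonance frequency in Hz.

Step 1 — Resonance condition Im(Z)=0 gives ω₀ = 1/√(LC).
Step 2 — ω₀ = 1/√(0.005·4.7e-07) = 2.063e+04 rad/s.
Step 3 — f₀ = ω₀/(2π) = 3283 Hz.

f₀ = 3283 Hz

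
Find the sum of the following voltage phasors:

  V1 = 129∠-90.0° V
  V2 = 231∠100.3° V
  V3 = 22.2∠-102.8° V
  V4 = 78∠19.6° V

Step 1 — Convert each phasor to rectangular form:
  V1 = 129·(cos(-90.0°) + j·sin(-90.0°)) = 0 - j129 V
  V2 = 231·(cos(100.3°) + j·sin(100.3°)) = -41.3 + j227.3 V
  V3 = 22.2·(cos(-102.8°) + j·sin(-102.8°)) = -4.918 - j21.65 V
  V4 = 78·(cos(19.6°) + j·sin(19.6°)) = 73.48 + j26.17 V
Step 2 — Sum components: V_total = 27.26 + j102.8 V.
Step 3 — Convert to polar: |V_total| = 106.3 V, ∠V_total = 75.1°.

V_total = 106.3∠75.1° V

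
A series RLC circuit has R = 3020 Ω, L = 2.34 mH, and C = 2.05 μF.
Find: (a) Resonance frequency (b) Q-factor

Step 1 — Resonance condition Im(Z)=0 gives ω₀ = 1/√(LC).
Step 2 — ω₀ = 1/√(0.00234·2.05e-06) = 1.444e+04 rad/s.
Step 3 — f₀ = ω₀/(2π) = 2298 Hz.
Step 4 — Series Q: Q = ω₀L/R = 1.444e+04·0.00234/3020 = 0.01119.

(a) f₀ = 2298 Hz  (b) Q = 0.01119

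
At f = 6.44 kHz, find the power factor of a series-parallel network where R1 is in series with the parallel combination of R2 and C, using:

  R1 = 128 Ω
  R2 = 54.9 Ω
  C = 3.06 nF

Step 1 — Angular frequency: ω = 2π·f = 2π·6440 = 4.046e+04 rad/s.
Step 2 — Component impedances:
  R1: Z = R = 128 Ω
  R2: Z = R = 54.9 Ω
  C: Z = 1/(jωC) = -j/(ω·C) = 0 - j8076 Ω
Step 3 — Parallel branch: R2 || C = 1/(1/R2 + 1/C) = 54.9 - j0.3732 Ω.
Step 4 — Series with R1: Z_total = R1 + (R2 || C) = 182.9 - j0.3732 Ω = 182.9∠-0.1° Ω.
Step 5 — Power factor: PF = cos(φ) = Re(Z)/|Z| = 182.9/182.9 = 1.
Step 6 — Type: Im(Z) = -0.3732 ⇒ leading (phase φ = -0.1°).

PF = 1 (leading, φ = -0.1°)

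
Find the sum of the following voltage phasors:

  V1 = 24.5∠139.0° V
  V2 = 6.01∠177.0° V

Step 1 — Convert each phasor to rectangular form:
  V1 = 24.5·(cos(139.0°) + j·sin(139.0°)) = -18.49 + j16.07 V
  V2 = 6.01·(cos(177.0°) + j·sin(177.0°)) = -6.002 + j0.3145 V
Step 2 — Sum components: V_total = -24.49 + j16.39 V.
Step 3 — Convert to polar: |V_total| = 29.47 V, ∠V_total = 146.2°.

V_total = 29.47∠146.2° V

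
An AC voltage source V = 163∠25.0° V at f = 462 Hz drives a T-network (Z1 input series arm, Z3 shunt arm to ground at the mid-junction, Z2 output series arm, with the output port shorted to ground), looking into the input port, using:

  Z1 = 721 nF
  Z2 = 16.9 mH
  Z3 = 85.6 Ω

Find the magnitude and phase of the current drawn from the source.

Step 1 — Angular frequency: ω = 2π·f = 2π·462 = 2903 rad/s.
Step 2 — Component impedances:
  Z1: Z = 1/(jωC) = -j/(ω·C) = 0 - j477.8 Ω
  Z2: Z = jωL = j·2903·0.0169 = 0 + j49.06 Ω
  Z3: Z = R = 85.6 Ω
Step 3 — With the output port shorted to ground, the output series arm Z2 runs from the junction to ground; the shunt arm Z3 also runs from the junction to ground. They appear in parallel: Z3 || Z2 = 21.16 + j36.93 Ω.
Step 4 — Series with input arm Z1: Z_in = Z1 + (Z3 || Z2) = 21.16 - j440.9 Ω = 441.4∠-87.3° Ω.
Step 5 — Source phasor: V = 163∠25.0° V = 147.7 + j68.89 V.
Step 6 — Ohm's law: I = V / Z_total = (147.7 + j68.89) / (21.16 - j440.9) = -0.1398 + j0.3418 A.
Step 7 — Convert to polar: |I| = 0.3693 A, ∠I = 112.3°.

I = 0.3693∠112.3° A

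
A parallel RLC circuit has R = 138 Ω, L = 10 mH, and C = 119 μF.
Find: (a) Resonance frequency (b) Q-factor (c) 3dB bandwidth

Step 1 — Resonance: ω₀ = 1/√(LC) = 1/√(0.01·0.000119) = 916.7 rad/s.
Step 2 — f₀ = ω₀/(2π) = 145.9 Hz.
Step 3 — Parallel Q: Q = R/(ω₀L) = 138/(916.7·0.01) = 15.05.
Step 4 — Bandwidth: Δω = ω₀/Q = 60.89 rad/s; BW = Δω/(2π) = 9.692 Hz.

(a) f₀ = 145.9 Hz  (b) Q = 15.05  (c) BW = 9.692 Hz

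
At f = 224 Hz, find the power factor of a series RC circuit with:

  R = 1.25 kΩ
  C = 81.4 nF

Step 1 — Angular frequency: ω = 2π·f = 2π·224 = 1407 rad/s.
Step 2 — Component impedances:
  R: Z = R = 1250 Ω
  C: Z = 1/(jωC) = -j/(ω·C) = 0 - j8729 Ω
Step 3 — Series combination: Z_total = R + C = 1250 - j8729 Ω = 8818∠-81.9° Ω.
Step 4 — Power factor: PF = cos(φ) = Re(Z)/|Z| = 1250/8818 = 0.1418.
Step 5 — Type: Im(Z) = -8729 ⇒ leading (phase φ = -81.9°).

PF = 0.1418 (leading, φ = -81.9°)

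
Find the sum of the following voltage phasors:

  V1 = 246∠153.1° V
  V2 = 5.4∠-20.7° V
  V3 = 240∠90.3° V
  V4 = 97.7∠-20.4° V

Step 1 — Convert each phasor to rectangular form:
  V1 = 246·(cos(153.1°) + j·sin(153.1°)) = -219.4 + j111.3 V
  V2 = 5.4·(cos(-20.7°) + j·sin(-20.7°)) = 5.051 - j1.909 V
  V3 = 240·(cos(90.3°) + j·sin(90.3°)) = -1.257 + j240 V
  V4 = 97.7·(cos(-20.4°) + j·sin(-20.4°)) = 91.57 - j34.06 V
Step 2 — Sum components: V_total = -124 + j315.3 V.
Step 3 — Convert to polar: |V_total| = 338.8 V, ∠V_total = 111.5°.

V_total = 338.8∠111.5° V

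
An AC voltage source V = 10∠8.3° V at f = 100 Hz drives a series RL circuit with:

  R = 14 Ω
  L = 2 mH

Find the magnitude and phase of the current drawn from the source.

Step 1 — Angular frequency: ω = 2π·f = 2π·100 = 628.3 rad/s.
Step 2 — Component impedances:
  R: Z = R = 14 Ω
  L: Z = jωL = j·628.3·0.002 = 0 + j1.257 Ω
Step 3 — Series combination: Z_total = R + L = 14 + j1.257 Ω = 14.06∠5.1° Ω.
Step 4 — Source phasor: V = 10∠8.3° V = 9.895 + j1.444 V.
Step 5 — Ohm's law: I = V / Z_total = (9.895 + j1.444) / (14 + j1.257) = 0.7103 + j0.03935 A.
Step 6 — Convert to polar: |I| = 0.7114 A, ∠I = 3.2°.

I = 0.7114∠3.2° A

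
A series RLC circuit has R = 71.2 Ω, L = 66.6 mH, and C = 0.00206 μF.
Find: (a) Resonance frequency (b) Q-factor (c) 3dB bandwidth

Step 1 — Resonance: ω₀ = 1/√(LC) = 1/√(0.0666·2.06e-09) = 8.537e+04 rad/s.
Step 2 — f₀ = ω₀/(2π) = 1.359e+04 Hz.
Step 3 — Series Q: Q = ω₀L/R = 8.537e+04·0.0666/71.2 = 79.86.
Step 4 — Bandwidth: Δω = ω₀/Q = 1069 rad/s; BW = Δω/(2π) = 170.1 Hz.

(a) f₀ = 1.359e+04 Hz  (b) Q = 79.86  (c) BW = 170.1 Hz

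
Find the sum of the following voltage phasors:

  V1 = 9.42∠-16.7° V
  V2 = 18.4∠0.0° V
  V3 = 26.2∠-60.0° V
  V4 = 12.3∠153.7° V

Step 1 — Convert each phasor to rectangular form:
  V1 = 9.42·(cos(-16.7°) + j·sin(-16.7°)) = 9.023 - j2.707 V
  V2 = 18.4·(cos(0.0°) + j·sin(0.0°)) = 18.4 V
  V3 = 26.2·(cos(-60.0°) + j·sin(-60.0°)) = 13.1 - j22.69 V
  V4 = 12.3·(cos(153.7°) + j·sin(153.7°)) = -11.03 + j5.45 V
Step 2 — Sum components: V_total = 29.5 - j19.95 V.
Step 3 — Convert to polar: |V_total| = 35.61 V, ∠V_total = -34.1°.

V_total = 35.61∠-34.1° V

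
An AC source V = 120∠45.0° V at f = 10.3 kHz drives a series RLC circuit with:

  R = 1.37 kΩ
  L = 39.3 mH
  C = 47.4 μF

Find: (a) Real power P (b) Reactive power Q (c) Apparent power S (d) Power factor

Step 1 — Angular frequency: ω = 2π·f = 2π·1.03e+04 = 6.472e+04 rad/s.
Step 2 — Component impedances:
  R: Z = R = 1370 Ω
  L: Z = jωL = j·6.472e+04·0.0393 = 0 + j2543 Ω
  C: Z = 1/(jωC) = -j/(ω·C) = 0 - j0.326 Ω
Step 3 — Series combination: Z_total = R + L + C = 1370 + j2543 Ω = 2889∠61.7° Ω.
Step 4 — Source phasor: V = 120∠45.0° V = 84.85 + j84.85 V.
Step 5 — Current: I = V / Z = 0.03979 - j0.01193 A = 0.04154∠-16.7° A.
Step 6 — Complex power: S = V·I* = 2.364 + j4.389 VA.
Step 7 — Real power: P = Re(S) = 2.364 W.
Step 8 — Reactive power: Q = Im(S) = 4.389 VAR.
Step 9 — Apparent power: |S| = 4.985 VA.
Step 10 — Power factor: PF = P/|S| = 0.4743 (lagging).

(a) P = 2.364 W  (b) Q = 4.389 VAR  (c) S = 4.985 VA  (d) PF = 0.4743 (lagging)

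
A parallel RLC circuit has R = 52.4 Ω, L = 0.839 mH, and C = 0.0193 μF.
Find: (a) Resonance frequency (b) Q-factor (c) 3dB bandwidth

Step 1 — Resonance: ω₀ = 1/√(LC) = 1/√(0.000839·1.93e-08) = 2.485e+05 rad/s.
Step 2 — f₀ = ω₀/(2π) = 3.955e+04 Hz.
Step 3 — Parallel Q: Q = R/(ω₀L) = 52.4/(2.485e+05·0.000839) = 0.2513.
Step 4 — Bandwidth: Δω = ω₀/Q = 9.888e+05 rad/s; BW = Δω/(2π) = 1.574e+05 Hz.

(a) f₀ = 3.955e+04 Hz  (b) Q = 0.2513  (c) BW = 1.574e+05 Hz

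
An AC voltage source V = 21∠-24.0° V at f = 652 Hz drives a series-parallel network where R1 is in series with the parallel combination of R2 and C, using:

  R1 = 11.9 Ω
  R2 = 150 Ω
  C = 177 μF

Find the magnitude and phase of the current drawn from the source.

Step 1 — Angular frequency: ω = 2π·f = 2π·652 = 4097 rad/s.
Step 2 — Component impedances:
  R1: Z = R = 11.9 Ω
  R2: Z = R = 150 Ω
  C: Z = 1/(jωC) = -j/(ω·C) = 0 - j1.379 Ω
Step 3 — Parallel branch: R2 || C = 1/(1/R2 + 1/C) = 0.01268 - j1.379 Ω.
Step 4 — Series with R1: Z_total = R1 + (R2 || C) = 11.91 - j1.379 Ω = 11.99∠-6.6° Ω.
Step 5 — Source phasor: V = 21∠-24.0° V = 19.18 - j8.541 V.
Step 6 — Ohm's law: I = V / Z_total = (19.18 - j8.541) / (11.91 - j1.379) = 1.671 - j0.5236 A.
Step 7 — Convert to polar: |I| = 1.751 A, ∠I = -17.4°.

I = 1.751∠-17.4° A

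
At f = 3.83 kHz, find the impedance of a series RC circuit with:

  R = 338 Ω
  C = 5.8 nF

Step 1 — Angular frequency: ω = 2π·f = 2π·3830 = 2.406e+04 rad/s.
Step 2 — Component impedances:
  R: Z = R = 338 Ω
  C: Z = 1/(jωC) = -j/(ω·C) = 0 - j7165 Ω
Step 3 — Series combination: Z_total = R + C = 338 - j7165 Ω = 7173∠-87.3° Ω.

Z = 338 - j7165 Ω = 7173∠-87.3° Ω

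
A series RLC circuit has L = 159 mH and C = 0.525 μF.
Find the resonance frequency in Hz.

Step 1 — Resonance condition Im(Z)=0 gives ω₀ = 1/√(LC).
Step 2 — ω₀ = 1/√(0.159·5.25e-07) = 3461 rad/s.
Step 3 — f₀ = ω₀/(2π) = 550.9 Hz.

f₀ = 550.9 Hz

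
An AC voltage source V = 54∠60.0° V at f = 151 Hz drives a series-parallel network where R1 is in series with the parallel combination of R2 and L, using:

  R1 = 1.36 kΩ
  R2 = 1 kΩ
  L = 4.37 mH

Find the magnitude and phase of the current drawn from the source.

Step 1 — Angular frequency: ω = 2π·f = 2π·151 = 948.8 rad/s.
Step 2 — Component impedances:
  R1: Z = R = 1360 Ω
  R2: Z = R = 1000 Ω
  L: Z = jωL = j·948.8·0.00437 = 0 + j4.146 Ω
Step 3 — Parallel branch: R2 || L = 1/(1/R2 + 1/L) = 0.01719 + j4.146 Ω.
Step 4 — Series with R1: Z_total = R1 + (R2 || L) = 1360 + j4.146 Ω = 1360∠0.2° Ω.
Step 5 — Source phasor: V = 54∠60.0° V = 27 + j46.77 V.
Step 6 — Ohm's law: I = V / Z_total = (27 + j46.77) / (1360 + j4.146) = 0.01996 + j0.03433 A.
Step 7 — Convert to polar: |I| = 0.03971 A, ∠I = 59.8°.

I = 0.03971∠59.8° A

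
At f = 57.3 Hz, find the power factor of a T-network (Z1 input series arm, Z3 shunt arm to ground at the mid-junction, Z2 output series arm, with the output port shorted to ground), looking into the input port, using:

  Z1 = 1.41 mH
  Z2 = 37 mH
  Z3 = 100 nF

Step 1 — Angular frequency: ω = 2π·f = 2π·57.3 = 360 rad/s.
Step 2 — Component impedances:
  Z1: Z = jωL = j·360·0.00141 = 0 + j0.5076 Ω
  Z2: Z = jωL = j·360·0.037 = 0 + j13.32 Ω
  Z3: Z = 1/(jωC) = -j/(ω·C) = 0 - j2.778e+04 Ω
Step 3 — With the output port shorted to ground, the output series arm Z2 runs from the junction to ground; the shunt arm Z3 also runs from the junction to ground. They appear in parallel: Z3 || Z2 = 0 + j13.33 Ω.
Step 4 — Series with input arm Z1: Z_in = Z1 + (Z3 || Z2) = 0 + j13.84 Ω = 13.84∠90.0° Ω.
Step 5 — Power factor: PF = cos(φ) = Re(Z)/|Z| = 0/13.84 = 0.
Step 6 — Type: Im(Z) = 13.84 ⇒ lagging (phase φ = 90.0°).

PF = 0 (lagging, φ = 90.0°)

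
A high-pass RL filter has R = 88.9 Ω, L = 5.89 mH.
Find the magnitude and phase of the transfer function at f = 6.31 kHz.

Step 1 — Angular frequency: ω = 2π·6310 = 3.965e+04 rad/s.
Step 2 — Transfer function: H(jω) = jωL/(R + jωL).
Step 3 — Numerator jωL = j·233.5; denominator R + jωL = 88.9 + j233.5.
Step 4 — H = 0.8734 + j0.3325.
Step 5 — Magnitude: |H| = 0.9346 (-0.6 dB); phase: φ = 20.8°.

|H| = 0.9346 (-0.6 dB), φ = 20.8°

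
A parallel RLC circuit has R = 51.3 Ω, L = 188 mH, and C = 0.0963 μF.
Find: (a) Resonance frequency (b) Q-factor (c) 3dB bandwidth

Step 1 — Resonance: ω₀ = 1/√(LC) = 1/√(0.188·9.63e-08) = 7432 rad/s.
Step 2 — f₀ = ω₀/(2π) = 1183 Hz.
Step 3 — Parallel Q: Q = R/(ω₀L) = 51.3/(7432·0.188) = 0.03672.
Step 4 — Bandwidth: Δω = ω₀/Q = 2.024e+05 rad/s; BW = Δω/(2π) = 3.222e+04 Hz.

(a) f₀ = 1183 Hz  (b) Q = 0.03672  (c) BW = 3.222e+04 Hz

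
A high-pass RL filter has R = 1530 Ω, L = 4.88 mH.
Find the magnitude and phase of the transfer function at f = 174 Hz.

Step 1 — Angular frequency: ω = 2π·174 = 1093 rad/s.
Step 2 — Transfer function: H(jω) = jωL/(R + jωL).
Step 3 — Numerator jωL = j·5.335; denominator R + jωL = 1530 + j5.335.
Step 4 — H = 1.216e-05 + j0.003487.
Step 5 — Magnitude: |H| = 0.003487 (-49.2 dB); phase: φ = 89.8°.

|H| = 0.003487 (-49.2 dB), φ = 89.8°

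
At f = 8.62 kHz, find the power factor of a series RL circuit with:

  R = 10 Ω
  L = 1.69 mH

Step 1 — Angular frequency: ω = 2π·f = 2π·8620 = 5.416e+04 rad/s.
Step 2 — Component impedances:
  R: Z = R = 10 Ω
  L: Z = jωL = j·5.416e+04·0.00169 = 0 + j91.53 Ω
Step 3 — Series combination: Z_total = R + L = 10 + j91.53 Ω = 92.08∠83.8° Ω.
Step 4 — Power factor: PF = cos(φ) = Re(Z)/|Z| = 10/92.08 = 0.1086.
Step 5 — Type: Im(Z) = 91.53 ⇒ lagging (phase φ = 83.8°).

PF = 0.1086 (lagging, φ = 83.8°)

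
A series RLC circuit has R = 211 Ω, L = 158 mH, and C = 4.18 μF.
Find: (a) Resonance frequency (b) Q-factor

Step 1 — Resonance condition Im(Z)=0 gives ω₀ = 1/√(LC).
Step 2 — ω₀ = 1/√(0.158·4.18e-06) = 1231 rad/s.
Step 3 — f₀ = ω₀/(2π) = 195.8 Hz.
Step 4 — Series Q: Q = ω₀L/R = 1231·0.158/211 = 0.9214.

(a) f₀ = 195.8 Hz  (b) Q = 0.9214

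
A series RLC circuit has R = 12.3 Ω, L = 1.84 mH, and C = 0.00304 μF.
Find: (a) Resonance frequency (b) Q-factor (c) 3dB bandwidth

Step 1 — Resonance: ω₀ = 1/√(LC) = 1/√(0.00184·3.04e-09) = 4.228e+05 rad/s.
Step 2 — f₀ = ω₀/(2π) = 6.729e+04 Hz.
Step 3 — Series Q: Q = ω₀L/R = 4.228e+05·0.00184/12.3 = 63.25.
Step 4 — Bandwidth: Δω = ω₀/Q = 6685 rad/s; BW = Δω/(2π) = 1064 Hz.

(a) f₀ = 6.729e+04 Hz  (b) Q = 63.25  (c) BW = 1064 Hz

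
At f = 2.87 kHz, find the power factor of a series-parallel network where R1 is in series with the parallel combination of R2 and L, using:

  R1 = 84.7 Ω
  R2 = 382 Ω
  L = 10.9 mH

Step 1 — Angular frequency: ω = 2π·f = 2π·2870 = 1.803e+04 rad/s.
Step 2 — Component impedances:
  R1: Z = R = 84.7 Ω
  R2: Z = R = 382 Ω
  L: Z = jωL = j·1.803e+04·0.0109 = 0 + j196.6 Ω
Step 3 — Parallel branch: R2 || L = 1/(1/R2 + 1/L) = 79.97 + j155.4 Ω.
Step 4 — Series with R1: Z_total = R1 + (R2 || L) = 164.7 + j155.4 Ω = 226.4∠43.3° Ω.
Step 5 — Power factor: PF = cos(φ) = Re(Z)/|Z| = 164.666/226.423 = 0.7272.
Step 6 — Type: Im(Z) = 155.4 ⇒ lagging (phase φ = 43.3°).

PF = 0.7272 (lagging, φ = 43.3°)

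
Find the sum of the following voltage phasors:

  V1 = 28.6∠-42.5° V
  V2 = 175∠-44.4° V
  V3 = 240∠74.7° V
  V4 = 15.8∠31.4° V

Step 1 — Convert each phasor to rectangular form:
  V1 = 28.6·(cos(-42.5°) + j·sin(-42.5°)) = 21.09 - j19.32 V
  V2 = 175·(cos(-44.4°) + j·sin(-44.4°)) = 125 - j122.4 V
  V3 = 240·(cos(74.7°) + j·sin(74.7°)) = 63.33 + j231.5 V
  V4 = 15.8·(cos(31.4°) + j·sin(31.4°)) = 13.49 + j8.232 V
Step 2 — Sum components: V_total = 222.9 + j97.96 V.
Step 3 — Convert to polar: |V_total| = 243.5 V, ∠V_total = 23.7°.

V_total = 243.5∠23.7° V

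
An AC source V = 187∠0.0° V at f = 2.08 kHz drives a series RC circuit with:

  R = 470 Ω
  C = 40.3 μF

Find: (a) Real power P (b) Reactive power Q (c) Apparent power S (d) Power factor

Step 1 — Angular frequency: ω = 2π·f = 2π·2080 = 1.307e+04 rad/s.
Step 2 — Component impedances:
  R: Z = R = 470 Ω
  C: Z = 1/(jωC) = -j/(ω·C) = 0 - j1.899 Ω
Step 3 — Series combination: Z_total = R + C = 470 - j1.899 Ω = 470∠-0.2° Ω.
Step 4 — Source phasor: V = 187∠0.0° V = 187 V.
Step 5 — Current: I = V / Z = 0.3979 + j0.001607 A = 0.3979∠0.2° A.
Step 6 — Complex power: S = V·I* = 74.4 - j0.3006 VA.
Step 7 — Real power: P = Re(S) = 74.4 W.
Step 8 — Reactive power: Q = Im(S) = -0.3006 VAR.
Step 9 — Apparent power: |S| = 74.4 VA.
Step 10 — Power factor: PF = P/|S| = 1 (leading).

(a) P = 74.4 W  (b) Q = -0.3006 VAR  (c) S = 74.4 VA  (d) PF = 1 (leading)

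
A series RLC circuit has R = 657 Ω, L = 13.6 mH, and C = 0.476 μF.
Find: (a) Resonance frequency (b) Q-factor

Step 1 — Resonance condition Im(Z)=0 gives ω₀ = 1/√(LC).
Step 2 — ω₀ = 1/√(0.0136·4.76e-07) = 1.243e+04 rad/s.
Step 3 — f₀ = ω₀/(2π) = 1978 Hz.
Step 4 — Series Q: Q = ω₀L/R = 1.243e+04·0.0136/657 = 0.2573.

(a) f₀ = 1978 Hz  (b) Q = 0.2573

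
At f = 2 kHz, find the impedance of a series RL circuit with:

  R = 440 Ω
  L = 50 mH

Step 1 — Angular frequency: ω = 2π·f = 2π·2000 = 1.257e+04 rad/s.
Step 2 — Component impedances:
  R: Z = R = 440 Ω
  L: Z = jωL = j·1.257e+04·0.05 = 0 + j628.3 Ω
Step 3 — Series combination: Z_total = R + L = 440 + j628.3 Ω = 767.1∠55.0° Ω.

Z = 440 + j628.3 Ω = 767.1∠55.0° Ω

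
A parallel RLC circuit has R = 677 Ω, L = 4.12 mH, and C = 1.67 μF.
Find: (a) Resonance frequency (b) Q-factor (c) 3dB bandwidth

Step 1 — Resonance: ω₀ = 1/√(LC) = 1/√(0.00412·1.67e-06) = 1.206e+04 rad/s.
Step 2 — f₀ = ω₀/(2π) = 1919 Hz.
Step 3 — Parallel Q: Q = R/(ω₀L) = 677/(1.206e+04·0.00412) = 13.63.
Step 4 — Bandwidth: Δω = ω₀/Q = 884.5 rad/s; BW = Δω/(2π) = 140.8 Hz.

(a) f₀ = 1919 Hz  (b) Q = 13.63  (c) BW = 140.8 Hz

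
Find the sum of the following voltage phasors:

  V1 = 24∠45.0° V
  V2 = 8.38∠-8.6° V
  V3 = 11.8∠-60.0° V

Step 1 — Convert each phasor to rectangular form:
  V1 = 24·(cos(45.0°) + j·sin(45.0°)) = 16.97 + j16.97 V
  V2 = 8.38·(cos(-8.6°) + j·sin(-8.6°)) = 8.286 - j1.253 V
  V3 = 11.8·(cos(-60.0°) + j·sin(-60.0°)) = 5.9 - j10.22 V
Step 2 — Sum components: V_total = 31.16 + j5.498 V.
Step 3 — Convert to polar: |V_total| = 31.64 V, ∠V_total = 10.0°.

V_total = 31.64∠10.0° V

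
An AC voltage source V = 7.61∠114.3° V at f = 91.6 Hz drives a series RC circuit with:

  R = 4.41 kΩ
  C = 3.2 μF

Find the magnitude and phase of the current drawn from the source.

Step 1 — Angular frequency: ω = 2π·f = 2π·91.6 = 575.5 rad/s.
Step 2 — Component impedances:
  R: Z = R = 4410 Ω
  C: Z = 1/(jωC) = -j/(ω·C) = 0 - j543 Ω
Step 3 — Series combination: Z_total = R + C = 4410 - j543 Ω = 4443∠-7.0° Ω.
Step 4 — Source phasor: V = 7.61∠114.3° V = -3.132 + j6.936 V.
Step 5 — Ohm's law: I = V / Z_total = (-3.132 + j6.936) / (4410 - j543) = -0.0008903 + j0.001463 A.
Step 6 — Convert to polar: |I| = 0.001713 A, ∠I = 121.3°.

I = 0.001713∠121.3° A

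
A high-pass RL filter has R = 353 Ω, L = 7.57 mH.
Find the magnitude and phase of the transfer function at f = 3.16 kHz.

Step 1 — Angular frequency: ω = 2π·3160 = 1.985e+04 rad/s.
Step 2 — Transfer function: H(jω) = jωL/(R + jωL).
Step 3 — Numerator jωL = j·150.3; denominator R + jωL = 353 + j150.3.
Step 4 — H = 0.1535 + j0.3604.
Step 5 — Magnitude: |H| = 0.3918 (-8.1 dB); phase: φ = 66.9°.

|H| = 0.3918 (-8.1 dB), φ = 66.9°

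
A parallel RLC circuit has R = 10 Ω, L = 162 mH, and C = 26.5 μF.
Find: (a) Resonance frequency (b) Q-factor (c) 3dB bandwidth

Step 1 — Resonance: ω₀ = 1/√(LC) = 1/√(0.162·2.65e-05) = 482.6 rad/s.
Step 2 — f₀ = ω₀/(2π) = 76.81 Hz.
Step 3 — Parallel Q: Q = R/(ω₀L) = 10/(482.6·0.162) = 0.1279.
Step 4 — Bandwidth: Δω = ω₀/Q = 3774 rad/s; BW = Δω/(2π) = 600.6 Hz.

(a) f₀ = 76.81 Hz  (b) Q = 0.1279  (c) BW = 600.6 Hz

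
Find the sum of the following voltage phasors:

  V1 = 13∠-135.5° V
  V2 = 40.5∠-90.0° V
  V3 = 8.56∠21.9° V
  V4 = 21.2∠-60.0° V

Step 1 — Convert each phasor to rectangular form:
  V1 = 13·(cos(-135.5°) + j·sin(-135.5°)) = -9.272 - j9.112 V
  V2 = 40.5·(cos(-90.0°) + j·sin(-90.0°)) = 0 - j40.5 V
  V3 = 8.56·(cos(21.9°) + j·sin(21.9°)) = 7.942 + j3.193 V
  V4 = 21.2·(cos(-60.0°) + j·sin(-60.0°)) = 10.6 - j18.36 V
Step 2 — Sum components: V_total = 9.27 - j64.78 V.
Step 3 — Convert to polar: |V_total| = 65.44 V, ∠V_total = -81.9°.

V_total = 65.44∠-81.9° V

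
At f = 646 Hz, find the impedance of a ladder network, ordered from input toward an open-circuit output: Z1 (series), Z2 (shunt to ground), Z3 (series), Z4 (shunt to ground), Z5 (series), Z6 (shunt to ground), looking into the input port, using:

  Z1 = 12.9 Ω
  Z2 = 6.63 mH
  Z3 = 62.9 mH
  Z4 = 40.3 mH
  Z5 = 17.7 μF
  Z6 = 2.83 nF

Step 1 — Angular frequency: ω = 2π·f = 2π·646 = 4059 rad/s.
Step 2 — Component impedances:
  Z1: Z = R = 12.9 Ω
  Z2: Z = jωL = j·4059·0.00663 = 0 + j26.91 Ω
  Z3: Z = jωL = j·4059·0.0629 = 0 + j255.3 Ω
  Z4: Z = jωL = j·4059·0.0403 = 0 + j163.6 Ω
  Z5: Z = 1/(jωC) = -j/(ω·C) = 0 - j13.92 Ω
  Z6: Z = 1/(jωC) = -j/(ω·C) = 0 - j8.706e+04 Ω
Step 3 — Ladder network (open output): work backward from the far end, alternating series and parallel combinations. Z_in = 12.9 + j25.29 Ω = 28.39∠63.0° Ω.

Z = 12.9 + j25.29 Ω = 28.39∠63.0° Ω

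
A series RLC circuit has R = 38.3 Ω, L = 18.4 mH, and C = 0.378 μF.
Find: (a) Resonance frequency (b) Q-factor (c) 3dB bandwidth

Step 1 — Resonance: ω₀ = 1/√(LC) = 1/√(0.0184·3.78e-07) = 1.199e+04 rad/s.
Step 2 — f₀ = ω₀/(2π) = 1908 Hz.
Step 3 — Series Q: Q = ω₀L/R = 1.199e+04·0.0184/38.3 = 5.761.
Step 4 — Bandwidth: Δω = ω₀/Q = 2082 rad/s; BW = Δω/(2π) = 331.3 Hz.

(a) f₀ = 1908 Hz  (b) Q = 5.761  (c) BW = 331.3 Hz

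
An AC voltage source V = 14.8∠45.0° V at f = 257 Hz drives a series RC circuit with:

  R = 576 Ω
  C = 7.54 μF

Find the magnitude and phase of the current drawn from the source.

Step 1 — Angular frequency: ω = 2π·f = 2π·257 = 1615 rad/s.
Step 2 — Component impedances:
  R: Z = R = 576 Ω
  C: Z = 1/(jωC) = -j/(ω·C) = 0 - j82.13 Ω
Step 3 — Series combination: Z_total = R + C = 576 - j82.13 Ω = 581.8∠-8.1° Ω.
Step 4 — Source phasor: V = 14.8∠45.0° V = 10.47 + j10.47 V.
Step 5 — Ohm's law: I = V / Z_total = (10.47 + j10.47) / (576 - j82.13) = 0.01527 + j0.02035 A.
Step 6 — Convert to polar: |I| = 0.02544 A, ∠I = 53.1°.

I = 0.02544∠53.1° A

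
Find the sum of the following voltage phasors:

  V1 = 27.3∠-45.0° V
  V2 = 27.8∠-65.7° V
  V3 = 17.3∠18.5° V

Step 1 — Convert each phasor to rectangular form:
  V1 = 27.3·(cos(-45.0°) + j·sin(-45.0°)) = 19.3 - j19.3 V
  V2 = 27.8·(cos(-65.7°) + j·sin(-65.7°)) = 11.44 - j25.34 V
  V3 = 17.3·(cos(18.5°) + j·sin(18.5°)) = 16.41 + j5.489 V
Step 2 — Sum components: V_total = 47.15 - j39.15 V.
Step 3 — Convert to polar: |V_total| = 61.29 V, ∠V_total = -39.7°.

V_total = 61.29∠-39.7° V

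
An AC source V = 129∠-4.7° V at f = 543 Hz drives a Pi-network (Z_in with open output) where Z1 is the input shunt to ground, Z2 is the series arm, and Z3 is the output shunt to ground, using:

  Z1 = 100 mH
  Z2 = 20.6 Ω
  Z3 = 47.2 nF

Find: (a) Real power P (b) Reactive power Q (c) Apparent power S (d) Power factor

Step 1 — Angular frequency: ω = 2π·f = 2π·543 = 3412 rad/s.
Step 2 — Component impedances:
  Z1: Z = jωL = j·3412·0.1 = 0 + j341.2 Ω
  Z2: Z = R = 20.6 Ω
  Z3: Z = 1/(jωC) = -j/(ω·C) = 0 - j6210 Ω
Step 3 — With open output, the series arm Z2 and the output shunt Z3 appear in series to ground: Z2 + Z3 = 20.6 - j6210 Ω.
Step 4 — Parallel with input shunt Z1: Z_in = Z1 || (Z2 + Z3) = 0.06962 + j361 Ω = 361∠90.0° Ω.
Step 5 — Source phasor: V = 129∠-4.7° V = 128.6 - j10.57 V.
Step 6 — Current: I = V / Z = -0.02921 - j0.3561 A = 0.3573∠-94.7° A.
Step 7 — Complex power: S = V·I* = 0.00889 + j46.1 VA.
Step 8 — Real power: P = Re(S) = 0.00889 W.
Step 9 — Reactive power: Q = Im(S) = 46.1 VAR.
Step 10 — Apparent power: |S| = 46.1 VA.
Step 11 — Power factor: PF = P/|S| = 0.0001929 (lagging).

(a) P = 0.00889 W  (b) Q = 46.1 VAR  (c) S = 46.1 VA  (d) PF = 0.0001929 (lagging)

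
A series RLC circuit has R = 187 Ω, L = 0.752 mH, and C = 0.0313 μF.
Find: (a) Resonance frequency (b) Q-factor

Step 1 — Resonance condition Im(Z)=0 gives ω₀ = 1/√(LC).
Step 2 — ω₀ = 1/√(0.000752·3.13e-08) = 2.061e+05 rad/s.
Step 3 — f₀ = ω₀/(2π) = 3.28e+04 Hz.
Step 4 — Series Q: Q = ω₀L/R = 2.061e+05·0.000752/187 = 0.8289.

(a) f₀ = 3.28e+04 Hz  (b) Q = 0.8289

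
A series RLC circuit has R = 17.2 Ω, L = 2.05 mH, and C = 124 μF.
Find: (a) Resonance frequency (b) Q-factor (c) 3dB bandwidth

Step 1 — Resonance: ω₀ = 1/√(LC) = 1/√(0.00205·0.000124) = 1983 rad/s.
Step 2 — f₀ = ω₀/(2π) = 315.7 Hz.
Step 3 — Series Q: Q = ω₀L/R = 1983·0.00205/17.2 = 0.2364.
Step 4 — Bandwidth: Δω = ω₀/Q = 8390 rad/s; BW = Δω/(2π) = 1335 Hz.

(a) f₀ = 315.7 Hz  (b) Q = 0.2364  (c) BW = 1335 Hz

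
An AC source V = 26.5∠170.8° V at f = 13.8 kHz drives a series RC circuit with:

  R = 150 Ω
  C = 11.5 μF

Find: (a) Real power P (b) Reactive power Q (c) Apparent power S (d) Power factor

Step 1 — Angular frequency: ω = 2π·f = 2π·1.38e+04 = 8.671e+04 rad/s.
Step 2 — Component impedances:
  R: Z = R = 150 Ω
  C: Z = 1/(jωC) = -j/(ω·C) = 0 - j1.003 Ω
Step 3 — Series combination: Z_total = R + C = 150 - j1.003 Ω = 150∠-0.4° Ω.
Step 4 — Source phasor: V = 26.5∠170.8° V = -26.16 + j4.237 V.
Step 5 — Current: I = V / Z = -0.1746 + j0.02708 A = 0.1767∠171.2° A.
Step 6 — Complex power: S = V·I* = 4.681 - j0.0313 VA.
Step 7 — Real power: P = Re(S) = 4.681 W.
Step 8 — Reactive power: Q = Im(S) = -0.0313 VAR.
Step 9 — Apparent power: |S| = 4.682 VA.
Step 10 — Power factor: PF = P/|S| = 1 (leading).

(a) P = 4.681 W  (b) Q = -0.0313 VAR  (c) S = 4.682 VA  (d) PF = 1 (leading)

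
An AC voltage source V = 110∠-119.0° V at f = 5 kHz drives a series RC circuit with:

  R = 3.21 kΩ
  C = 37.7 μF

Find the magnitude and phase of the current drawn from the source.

Step 1 — Angular frequency: ω = 2π·f = 2π·5000 = 3.142e+04 rad/s.
Step 2 — Component impedances:
  R: Z = R = 3210 Ω
  C: Z = 1/(jωC) = -j/(ω·C) = 0 - j0.8443 Ω
Step 3 — Series combination: Z_total = R + C = 3210 - j0.8443 Ω = 3210∠-0.0° Ω.
Step 4 — Source phasor: V = 110∠-119.0° V = -53.33 - j96.21 V.
Step 5 — Ohm's law: I = V / Z_total = (-53.33 - j96.21) / (3210 - j0.8443) = -0.01661 - j0.02998 A.
Step 6 — Convert to polar: |I| = 0.03427 A, ∠I = -119.0°.

I = 0.03427∠-119.0° A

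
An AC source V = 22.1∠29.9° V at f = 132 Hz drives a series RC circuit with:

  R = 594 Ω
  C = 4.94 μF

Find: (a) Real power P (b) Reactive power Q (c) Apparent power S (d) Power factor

Step 1 — Angular frequency: ω = 2π·f = 2π·132 = 829.4 rad/s.
Step 2 — Component impedances:
  R: Z = R = 594 Ω
  C: Z = 1/(jωC) = -j/(ω·C) = 0 - j244.1 Ω
Step 3 — Series combination: Z_total = R + C = 594 - j244.1 Ω = 642.2∠-22.3° Ω.
Step 4 — Source phasor: V = 22.1∠29.9° V = 19.16 + j11.02 V.
Step 5 — Current: I = V / Z = 0.02107 + j0.02721 A = 0.03441∠52.2° A.
Step 6 — Complex power: S = V·I* = 0.7035 - j0.2891 VA.
Step 7 — Real power: P = Re(S) = 0.7035 W.
Step 8 — Reactive power: Q = Im(S) = -0.2891 VAR.
Step 9 — Apparent power: |S| = 0.7605 VA.
Step 10 — Power factor: PF = P/|S| = 0.925 (leading).

(a) P = 0.7035 W  (b) Q = -0.2891 VAR  (c) S = 0.7605 VA  (d) PF = 0.925 (leading)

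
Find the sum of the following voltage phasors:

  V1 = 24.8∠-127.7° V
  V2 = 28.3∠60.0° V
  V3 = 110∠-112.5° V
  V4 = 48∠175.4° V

Step 1 — Convert each phasor to rectangular form:
  V1 = 24.8·(cos(-127.7°) + j·sin(-127.7°)) = -15.17 - j19.62 V
  V2 = 28.3·(cos(60.0°) + j·sin(60.0°)) = 14.15 + j24.51 V
  V3 = 110·(cos(-112.5°) + j·sin(-112.5°)) = -42.1 - j101.6 V
  V4 = 48·(cos(175.4°) + j·sin(175.4°)) = -47.85 + j3.85 V
Step 2 — Sum components: V_total = -90.96 - j92.89 V.
Step 3 — Convert to polar: |V_total| = 130 V, ∠V_total = -134.4°.

V_total = 130∠-134.4° V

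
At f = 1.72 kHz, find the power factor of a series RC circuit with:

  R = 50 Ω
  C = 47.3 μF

Step 1 — Angular frequency: ω = 2π·f = 2π·1720 = 1.081e+04 rad/s.
Step 2 — Component impedances:
  R: Z = R = 50 Ω
  C: Z = 1/(jωC) = -j/(ω·C) = 0 - j1.956 Ω
Step 3 — Series combination: Z_total = R + C = 50 - j1.956 Ω = 50.04∠-2.2° Ω.
Step 4 — Power factor: PF = cos(φ) = Re(Z)/|Z| = 50/50.04 = 0.9992.
Step 5 — Type: Im(Z) = -1.956 ⇒ leading (phase φ = -2.2°).

PF = 0.9992 (leading, φ = -2.2°)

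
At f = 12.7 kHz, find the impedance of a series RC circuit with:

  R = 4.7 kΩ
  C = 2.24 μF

Step 1 — Angular frequency: ω = 2π·f = 2π·1.27e+04 = 7.98e+04 rad/s.
Step 2 — Component impedances:
  R: Z = R = 4700 Ω
  C: Z = 1/(jωC) = -j/(ω·C) = 0 - j5.595 Ω
Step 3 — Series combination: Z_total = R + C = 4700 - j5.595 Ω = 4700∠-0.1° Ω.

Z = 4700 - j5.595 Ω = 4700∠-0.1° Ω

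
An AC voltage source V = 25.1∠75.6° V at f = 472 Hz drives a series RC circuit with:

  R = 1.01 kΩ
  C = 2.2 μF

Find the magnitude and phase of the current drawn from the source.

Step 1 — Angular frequency: ω = 2π·f = 2π·472 = 2966 rad/s.
Step 2 — Component impedances:
  R: Z = R = 1010 Ω
  C: Z = 1/(jωC) = -j/(ω·C) = 0 - j153.3 Ω
Step 3 — Series combination: Z_total = R + C = 1010 - j153.3 Ω = 1022∠-8.6° Ω.
Step 4 — Source phasor: V = 25.1∠75.6° V = 6.242 + j24.31 V.
Step 5 — Ohm's law: I = V / Z_total = (6.242 + j24.31) / (1010 - j153.3) = 0.002471 + j0.02445 A.
Step 6 — Convert to polar: |I| = 0.02457 A, ∠I = 84.2°.

I = 0.02457∠84.2° A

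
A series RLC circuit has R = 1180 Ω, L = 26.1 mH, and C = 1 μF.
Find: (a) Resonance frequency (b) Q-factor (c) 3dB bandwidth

Step 1 — Resonance: ω₀ = 1/√(LC) = 1/√(0.0261·1e-06) = 6190 rad/s.
Step 2 — f₀ = ω₀/(2π) = 985.1 Hz.
Step 3 — Series Q: Q = ω₀L/R = 6190·0.0261/1180 = 0.1369.
Step 4 — Bandwidth: Δω = ω₀/Q = 4.521e+04 rad/s; BW = Δω/(2π) = 7196 Hz.

(a) f₀ = 985.1 Hz  (b) Q = 0.1369  (c) BW = 7196 Hz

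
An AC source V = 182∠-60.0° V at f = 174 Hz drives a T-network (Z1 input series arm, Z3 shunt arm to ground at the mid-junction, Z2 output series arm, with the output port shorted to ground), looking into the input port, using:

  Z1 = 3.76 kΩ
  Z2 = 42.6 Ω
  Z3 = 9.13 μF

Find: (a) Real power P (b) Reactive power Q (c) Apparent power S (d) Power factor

Step 1 — Angular frequency: ω = 2π·f = 2π·174 = 1093 rad/s.
Step 2 — Component impedances:
  Z1: Z = R = 3760 Ω
  Z2: Z = R = 42.6 Ω
  Z3: Z = 1/(jωC) = -j/(ω·C) = 0 - j100.2 Ω
Step 3 — With the output port shorted to ground, the output series arm Z2 runs from the junction to ground; the shunt arm Z3 also runs from the junction to ground. They appear in parallel: Z3 || Z2 = 36.08 - j15.34 Ω.
Step 4 — Series with input arm Z1: Z_in = Z1 + (Z3 || Z2) = 3796 - j15.34 Ω = 3796∠-0.2° Ω.
Step 5 — Source phasor: V = 182∠-60.0° V = 91 - j157.6 V.
Step 6 — Current: I = V / Z = 0.02414 - j0.04142 A = 0.04794∠-59.8° A.
Step 7 — Complex power: S = V·I* = 8.726 - j0.03526 VA.
Step 8 — Real power: P = Re(S) = 8.726 W.
Step 9 — Reactive power: Q = Im(S) = -0.03526 VAR.
Step 10 — Apparent power: |S| = 8.726 VA.
Step 11 — Power factor: PF = P/|S| = 1 (leading).

(a) P = 8.726 W  (b) Q = -0.03526 VAR  (c) S = 8.726 VA  (d) PF = 1 (leading)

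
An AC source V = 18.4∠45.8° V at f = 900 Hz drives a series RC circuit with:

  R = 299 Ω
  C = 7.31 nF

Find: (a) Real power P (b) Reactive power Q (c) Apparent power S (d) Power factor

Step 1 — Angular frequency: ω = 2π·f = 2π·900 = 5655 rad/s.
Step 2 — Component impedances:
  R: Z = R = 299 Ω
  C: Z = 1/(jωC) = -j/(ω·C) = 0 - j2.419e+04 Ω
Step 3 — Series combination: Z_total = R + C = 299 - j2.419e+04 Ω = 2.419e+04∠-89.3° Ω.
Step 4 — Source phasor: V = 18.4∠45.8° V = 12.83 + j13.19 V.
Step 5 — Current: I = V / Z = -0.0005386 + j0.0005369 A = 0.0007605∠135.1° A.
Step 6 — Complex power: S = V·I* = 0.0001729 - j0.01399 VA.
Step 7 — Real power: P = Re(S) = 0.0001729 W.
Step 8 — Reactive power: Q = Im(S) = -0.01399 VAR.
Step 9 — Apparent power: |S| = 0.01399 VA.
Step 10 — Power factor: PF = P/|S| = 0.01236 (leading).

(a) P = 0.0001729 W  (b) Q = -0.01399 VAR  (c) S = 0.01399 VA  (d) PF = 0.01236 (leading)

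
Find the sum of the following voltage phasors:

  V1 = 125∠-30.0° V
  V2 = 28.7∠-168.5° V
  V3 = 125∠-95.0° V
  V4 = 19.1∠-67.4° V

Step 1 — Convert each phasor to rectangular form:
  V1 = 125·(cos(-30.0°) + j·sin(-30.0°)) = 108.3 - j62.5 V
  V2 = 28.7·(cos(-168.5°) + j·sin(-168.5°)) = -28.12 - j5.722 V
  V3 = 125·(cos(-95.0°) + j·sin(-95.0°)) = -10.89 - j124.5 V
  V4 = 19.1·(cos(-67.4°) + j·sin(-67.4°)) = 7.34 - j17.63 V
Step 2 — Sum components: V_total = 76.57 - j210.4 V.
Step 3 — Convert to polar: |V_total| = 223.9 V, ∠V_total = -70.0°.

V_total = 223.9∠-70.0° V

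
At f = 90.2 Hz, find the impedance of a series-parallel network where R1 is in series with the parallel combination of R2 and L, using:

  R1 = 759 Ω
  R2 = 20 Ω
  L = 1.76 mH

Step 1 — Angular frequency: ω = 2π·f = 2π·90.2 = 566.7 rad/s.
Step 2 — Component impedances:
  R1: Z = R = 759 Ω
  R2: Z = R = 20 Ω
  L: Z = jωL = j·566.7·0.00176 = 0 + j0.9975 Ω
Step 3 — Parallel branch: R2 || L = 1/(1/R2 + 1/L) = 0.04962 + j0.995 Ω.
Step 4 — Series with R1: Z_total = R1 + (R2 || L) = 759 + j0.995 Ω = 759.1∠0.1° Ω.

Z = 759 + j0.995 Ω = 759.1∠0.1° Ω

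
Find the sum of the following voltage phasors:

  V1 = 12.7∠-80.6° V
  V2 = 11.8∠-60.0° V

Step 1 — Convert each phasor to rectangular form:
  V1 = 12.7·(cos(-80.6°) + j·sin(-80.6°)) = 2.074 - j12.53 V
  V2 = 11.8·(cos(-60.0°) + j·sin(-60.0°)) = 5.9 - j10.22 V
Step 2 — Sum components: V_total = 7.974 - j22.75 V.
Step 3 — Convert to polar: |V_total| = 24.11 V, ∠V_total = -70.7°.

V_total = 24.11∠-70.7° V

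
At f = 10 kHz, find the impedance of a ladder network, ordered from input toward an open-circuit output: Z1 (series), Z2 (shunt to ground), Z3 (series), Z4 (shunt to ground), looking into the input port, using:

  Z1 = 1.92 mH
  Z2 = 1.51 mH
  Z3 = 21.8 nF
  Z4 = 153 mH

Step 1 — Angular frequency: ω = 2π·f = 2π·1e+04 = 6.283e+04 rad/s.
Step 2 — Component impedances:
  Z1: Z = jωL = j·6.283e+04·0.00192 = 0 + j120.6 Ω
  Z2: Z = jωL = j·6.283e+04·0.00151 = 0 + j94.88 Ω
  Z3: Z = 1/(jωC) = -j/(ω·C) = 0 - j730.1 Ω
  Z4: Z = jωL = j·6.283e+04·0.153 = 0 + j9613 Ω
Step 3 — Ladder network (open output): work backward from the far end, alternating series and parallel combinations. Z_in = 0 + j214.5 Ω = 214.5∠90.0° Ω.

Z = 0 + j214.5 Ω = 214.5∠90.0° Ω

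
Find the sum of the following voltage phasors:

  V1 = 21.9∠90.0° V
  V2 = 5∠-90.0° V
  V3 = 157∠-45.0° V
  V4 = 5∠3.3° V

Step 1 — Convert each phasor to rectangular form:
  V1 = 21.9·(cos(90.0°) + j·sin(90.0°)) = 0 + j21.9 V
  V2 = 5·(cos(-90.0°) + j·sin(-90.0°)) = 0 - j5 V
  V3 = 157·(cos(-45.0°) + j·sin(-45.0°)) = 111 - j111 V
  V4 = 5·(cos(3.3°) + j·sin(3.3°)) = 4.992 + j0.2878 V
Step 2 — Sum components: V_total = 116 - j93.83 V.
Step 3 — Convert to polar: |V_total| = 149.2 V, ∠V_total = -39.0°.

V_total = 149.2∠-39.0° V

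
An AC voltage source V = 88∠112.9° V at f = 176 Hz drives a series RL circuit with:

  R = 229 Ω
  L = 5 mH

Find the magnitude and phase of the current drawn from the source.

Step 1 — Angular frequency: ω = 2π·f = 2π·176 = 1106 rad/s.
Step 2 — Component impedances:
  R: Z = R = 229 Ω
  L: Z = jωL = j·1106·0.005 = 0 + j5.529 Ω
Step 3 — Series combination: Z_total = R + L = 229 + j5.529 Ω = 229.1∠1.4° Ω.
Step 4 — Source phasor: V = 88∠112.9° V = -34.24 + j81.06 V.
Step 5 — Ohm's law: I = V / Z_total = (-34.24 + j81.06) / (229 + j5.529) = -0.1409 + j0.3574 A.
Step 6 — Convert to polar: |I| = 0.3842 A, ∠I = 111.5°.

I = 0.3842∠111.5° A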